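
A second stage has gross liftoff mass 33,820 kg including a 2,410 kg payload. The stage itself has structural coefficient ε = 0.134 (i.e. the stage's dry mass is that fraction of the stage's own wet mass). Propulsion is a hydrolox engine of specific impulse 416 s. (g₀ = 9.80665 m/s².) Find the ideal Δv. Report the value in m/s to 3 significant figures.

Stage wet mass = m₀ − payload = 33,820 − 2,410 = 31,410 kg.
Stage dry mass = ε × stage wet mass = 0.134 × 31,410 = 4,208.94 kg.
Burnout mass m_f = stage dry + payload = 4,208.94 + 2,410 = 6,618.94 kg.
v_e = Isp · g₀ = 416 × 9.80665 = 4079.6 m/s.
Δv = v_e · ln(33,820/6,618.94) = 4079.6 × ln(5.11) = 4079.6 × 1.6311 ≈ 6654 m/s.

Δv ≈ 6650 m/s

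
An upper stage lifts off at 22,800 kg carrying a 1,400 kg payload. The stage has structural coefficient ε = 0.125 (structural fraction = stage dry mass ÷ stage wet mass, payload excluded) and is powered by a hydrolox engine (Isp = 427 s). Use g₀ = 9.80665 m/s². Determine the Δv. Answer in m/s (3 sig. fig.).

Stage wet mass = m₀ − payload = 22,800 − 1,400 = 21,400 kg.
Stage dry mass = ε × stage wet mass = 0.125 × 21,400 = 2,675 kg.
Burnout mass m_f = stage dry + payload = 2,675 + 1,400 = 4,075 kg.
v_e = Isp · g₀ = 427 × 9.80665 = 4187.4 m/s.
Δv = v_e · ln(22,800/4,075) = 4187.4 × ln(5.595) = 4187.4 × 1.7219 ≈ 7210 m/s.

Δv ≈ 7210 m/s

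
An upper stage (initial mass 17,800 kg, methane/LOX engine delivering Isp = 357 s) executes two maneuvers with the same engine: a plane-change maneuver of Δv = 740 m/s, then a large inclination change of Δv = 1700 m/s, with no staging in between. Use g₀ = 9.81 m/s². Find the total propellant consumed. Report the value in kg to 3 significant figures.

v_e = Isp · g₀ = 357 × 9.81 = 3502.2 m/s.
After the first burn: m = 17800 × exp(−740/3502.2) = 17800 × 0.80953 = 14,409.6 kg.
After the second burn: m = 14,409.6 × exp(−1700/3502.2) = 14,409.6 × 0.61544 = 8,868.24 kg.
Total propellant = m₀ − m_final = 17800 − 8,868.24 = 8,931.76 kg.

total propellant consumed ≈ 8930 kg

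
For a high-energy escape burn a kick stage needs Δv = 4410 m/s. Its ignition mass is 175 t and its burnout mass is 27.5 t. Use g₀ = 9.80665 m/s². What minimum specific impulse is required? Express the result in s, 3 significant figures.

ln(m₀/m_f) = ln(175000/27500) = ln(6.364) = 1.8506.
v_e = Δv / ln(m₀/m_f) = 4410 / 1.8506 = 2383.0 m/s.
Isp = v_e / g₀ = 2383.0 / 9.80665 = 243.0 s.

Isp ≈ 243 s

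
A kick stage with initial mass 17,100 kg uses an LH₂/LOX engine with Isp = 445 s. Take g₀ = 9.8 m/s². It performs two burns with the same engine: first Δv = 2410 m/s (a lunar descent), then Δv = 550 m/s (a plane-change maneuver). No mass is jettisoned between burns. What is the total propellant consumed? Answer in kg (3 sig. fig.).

total propellant consumed ≈ 8430 kg

v_e = Isp · g₀ = 445 × 9.8 = 4361.0 m/s.
After the first burn: m = 17100 × exp(−2410/4361.0) = 17100 × 0.57544 = 9,840.02 kg.
After the second burn: m = 9,840.02 × exp(−550/4361.0) = 9,840.02 × 0.88151 = 8,674.08 kg.
Total propellant = m₀ − m_final = 17100 − 8,674.08 = 8,425.92 kg.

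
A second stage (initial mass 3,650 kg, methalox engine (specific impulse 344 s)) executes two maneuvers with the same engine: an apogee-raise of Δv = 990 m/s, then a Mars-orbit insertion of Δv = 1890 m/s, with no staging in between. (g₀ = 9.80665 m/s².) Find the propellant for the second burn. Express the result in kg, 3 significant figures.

propellant for the second burn ≈ 1170 kg

v_e = Isp · g₀ = 344 × 9.80665 = 3373.5 m/s.
After the first burn: m = 3650 × exp(−990/3373.5) = 3650 × 0.74568 = 2,721.73 kg.
After the second burn: m = 2,721.73 × exp(−1890/3373.5) = 2,721.73 × 0.57107 = 1,554.3 kg.
Second-burn propellant = 2,721.73 − 1,554.3 = 1,167.43 kg.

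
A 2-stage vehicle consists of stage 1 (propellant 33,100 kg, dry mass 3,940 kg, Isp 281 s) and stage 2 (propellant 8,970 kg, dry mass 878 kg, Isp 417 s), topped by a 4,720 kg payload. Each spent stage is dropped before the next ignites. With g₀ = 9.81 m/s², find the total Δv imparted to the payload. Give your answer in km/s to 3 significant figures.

Ignition mass of stage 1 = 33,100+3,940 + 8,970+878 + 4,720 = 51,608 kg.
Stage 1: m₀ = 51,608 kg, m_f = 51,608 − 33,100 = 18,508 kg; Δv = 281×9.81×ln(2.788) = 2756.6×1.0255 ≈ 2827 m/s.
Stage 2: m₀ = 14,568 kg, m_f = 14,568 − 8,970 = 5,598 kg; Δv = 417×9.81×ln(2.602) = 4090.8×0.9564 ≈ 3912 m/s.
Total Δv = 2827 + 3912 = 6739 m/s.

Δv ≈ 6.74 km/s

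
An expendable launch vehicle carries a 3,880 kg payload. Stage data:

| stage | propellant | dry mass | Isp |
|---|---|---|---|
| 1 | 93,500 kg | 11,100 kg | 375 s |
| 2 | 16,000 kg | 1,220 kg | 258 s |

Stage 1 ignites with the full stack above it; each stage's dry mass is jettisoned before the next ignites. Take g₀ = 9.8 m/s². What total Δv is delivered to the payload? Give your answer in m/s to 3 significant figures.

Ignition mass of stage 1 = 93,500+11,100 + 16,000+1,220 + 3,880 = 125,700 kg.
Stage 1: m₀ = 125,700 kg, m_f = 125,700 − 93,500 = 32,200 kg; Δv = 375×9.8×ln(3.904) = 3675.0×1.3619 ≈ 5005 m/s.
Stage 2: m₀ = 21,100 kg, m_f = 21,100 − 16,000 = 5,100 kg; Δv = 258×9.8×ln(4.137) = 2528.4×1.4200 ≈ 3590 m/s.
Total Δv = 5005 + 3590 = 8595 m/s.

Δv ≈ 8600 m/s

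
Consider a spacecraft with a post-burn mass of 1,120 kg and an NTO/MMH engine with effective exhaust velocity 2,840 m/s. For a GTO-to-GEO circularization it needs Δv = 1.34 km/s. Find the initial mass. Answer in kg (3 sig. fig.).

Using Δv = v_e ln(m₀/m_f): m₀/m_f = exp(Δv / v_e) = exp(1340 / 2840.0) = exp(0.4718) = 1.6029.
m₀ = m_f × 1.6029 = 1,120 × 1.6029 = 1,795.25 kg.

initial mass ≈ 1800 kg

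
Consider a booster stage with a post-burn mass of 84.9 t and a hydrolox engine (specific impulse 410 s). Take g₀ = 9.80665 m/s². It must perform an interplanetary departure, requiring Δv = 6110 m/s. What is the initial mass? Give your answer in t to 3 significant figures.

v_e = Isp · g₀ = 410 × 9.80665 = 4020.7 m/s.
Using Δv = v_e ln(m₀/m_f): m₀/m_f = exp(Δv / v_e) = exp(6110 / 4020.7) = exp(1.5196) = 4.5705.
m₀ = m_f × 4.5705 = 84.9 × 4.5705 = 388.035 t.

initial mass ≈ 388 t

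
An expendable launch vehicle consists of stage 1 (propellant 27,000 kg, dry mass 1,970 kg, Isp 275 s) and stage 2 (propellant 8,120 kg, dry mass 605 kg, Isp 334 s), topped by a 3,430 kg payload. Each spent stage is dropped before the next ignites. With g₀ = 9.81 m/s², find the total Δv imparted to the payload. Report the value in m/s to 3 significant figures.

Δv ≈ 6500 m/s

Ignition mass of stage 1 = 27,000+1,970 + 8,120+605 + 3,430 = 41,125 kg.
Stage 1: m₀ = 41,125 kg, m_f = 41,125 − 27,000 = 14,125 kg; Δv = 275×9.81×ln(2.912) = 2697.8×1.0687 ≈ 2883 m/s.
Stage 2: m₀ = 12,155 kg, m_f = 12,155 − 8,120 = 4,035 kg; Δv = 334×9.81×ln(3.012) = 3276.5×1.1027 ≈ 3613 m/s.
Total Δv = 2883 + 3613 = 6496 m/s.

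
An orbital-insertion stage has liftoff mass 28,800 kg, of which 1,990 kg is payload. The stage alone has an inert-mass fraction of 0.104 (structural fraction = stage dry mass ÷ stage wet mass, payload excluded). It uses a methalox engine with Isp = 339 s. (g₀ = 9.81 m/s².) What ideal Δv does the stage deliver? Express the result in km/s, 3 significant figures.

Stage wet mass = m₀ − payload = 28,800 − 1,990 = 26,810 kg.
Stage dry mass = ε × stage wet mass = 0.104 × 26,810 = 2,788.24 kg.
Burnout mass m_f = stage dry + payload = 2,788.24 + 1,990 = 4,778.24 kg.
v_e = Isp · g₀ = 339 × 9.81 = 3325.6 m/s.
Δv = v_e · ln(28,800/4,778.24) = 3325.6 × ln(6.027) = 3325.6 × 1.7963 ≈ 5974 m/s.

Δv ≈ 5.97 km/s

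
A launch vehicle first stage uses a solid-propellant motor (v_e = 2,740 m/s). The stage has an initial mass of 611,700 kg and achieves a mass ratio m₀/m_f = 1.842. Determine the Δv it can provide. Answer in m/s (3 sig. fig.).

Δv = v_e · ln(1.842) = 2740.0 × 0.6109 ≈ 1673.7 m/s.

Δv ≈ 1670 m/s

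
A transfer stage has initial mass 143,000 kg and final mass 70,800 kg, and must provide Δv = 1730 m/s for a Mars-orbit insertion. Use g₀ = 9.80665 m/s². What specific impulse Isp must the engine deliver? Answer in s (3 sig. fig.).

ln(m₀/m_f) = ln(143000/70800) = ln(2.02) = 0.7030.
From the ideal rocket equation, v_e = Δv / ln(m₀/m_f) = 1730 / 0.7030 = 2460.9 m/s.
Isp = v_e / g₀ = 2460.9 / 9.80665 = 250.9 s.

Isp ≈ 251 s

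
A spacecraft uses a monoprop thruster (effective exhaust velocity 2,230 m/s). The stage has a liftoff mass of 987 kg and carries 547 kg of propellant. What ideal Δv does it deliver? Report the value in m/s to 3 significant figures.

m_f = m₀ − m_prop = 987 − 547 = 440 kg.
Δv = v_e · ln(m₀/m_f) = 2230.0 × ln(2.243) = 2230.0 × 0.8079 ≈ 1801.6 m/s.

Δv ≈ 1800 m/s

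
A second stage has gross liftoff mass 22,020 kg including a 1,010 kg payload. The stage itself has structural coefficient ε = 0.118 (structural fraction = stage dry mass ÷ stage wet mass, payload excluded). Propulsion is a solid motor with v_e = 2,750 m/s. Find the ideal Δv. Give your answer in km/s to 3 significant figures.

Stage wet mass = m₀ − payload = 22,020 − 1,010 = 21,010 kg.
Stage dry mass = ε × stage wet mass = 0.118 × 21,010 = 2,479.18 kg.
Burnout mass m_f = stage dry + payload = 2,479.18 + 1,010 = 3,489.18 kg.
Rocket equation: Δv = v_e · ln(22,020/3,489.18) = 2750.0 × ln(6.311) = 2750.0 × 1.8423 ≈ 5066 m/s.

Δv ≈ 5.07 km/s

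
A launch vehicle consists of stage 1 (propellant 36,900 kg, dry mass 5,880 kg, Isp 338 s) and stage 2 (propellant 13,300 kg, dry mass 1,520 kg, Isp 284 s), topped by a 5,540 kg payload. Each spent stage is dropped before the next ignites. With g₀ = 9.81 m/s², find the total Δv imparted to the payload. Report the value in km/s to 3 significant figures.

Δv ≈ 5.86 km/s

Ignition mass of stage 1 = 36,900+5,880 + 13,300+1,520 + 5,540 = 63,140 kg.
Stage 1: m₀ = 63,140 kg, m_f = 63,140 − 36,900 = 26,240 kg; Δv = 338×9.81×ln(2.406) = 3315.8×0.8781 ≈ 2911 m/s.
Stage 2: m₀ = 20,360 kg, m_f = 20,360 − 13,300 = 7,060 kg; Δv = 284×9.81×ln(2.884) = 2786.0×1.0591 ≈ 2951 m/s.
Total Δv = 2911 + 2951 = 5862 m/s.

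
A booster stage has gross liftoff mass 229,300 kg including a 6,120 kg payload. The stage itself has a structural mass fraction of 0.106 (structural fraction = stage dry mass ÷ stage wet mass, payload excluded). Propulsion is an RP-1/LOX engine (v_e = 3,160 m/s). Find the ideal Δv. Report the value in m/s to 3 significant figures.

Stage wet mass = m₀ − payload = 229,300 − 6,120 = 223,180 kg.
Stage dry mass = ε × stage wet mass = 0.106 × 223,180 = 23,657.1 kg.
Burnout mass m_f = stage dry + payload = 23,657.1 + 6,120 = 29,777.1 kg.
Rocket equation: Δv = v_e · ln(229,300/29,777.1) = 3160.0 × ln(7.701) = 3160.0 × 2.0413 ≈ 6450 m/s.

Δv ≈ 6450 m/s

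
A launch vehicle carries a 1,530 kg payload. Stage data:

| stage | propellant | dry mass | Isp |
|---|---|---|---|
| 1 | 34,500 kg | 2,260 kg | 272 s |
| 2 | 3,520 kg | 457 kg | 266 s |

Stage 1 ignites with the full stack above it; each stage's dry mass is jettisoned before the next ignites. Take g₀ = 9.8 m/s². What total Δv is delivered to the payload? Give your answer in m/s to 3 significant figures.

Ignition mass of stage 1 = 34,500+2,260 + 3,520+457 + 1,530 = 42,267 kg.
Stage 1: m₀ = 42,267 kg, m_f = 42,267 − 34,500 = 7,767 kg; Δv = 272×9.8×ln(5.442) = 2665.6×1.6941 ≈ 4516 m/s.
Stage 2: m₀ = 5,507 kg, m_f = 5,507 − 3,520 = 1,987 kg; Δv = 266×9.8×ln(2.772) = 2606.8×1.0194 ≈ 2657 m/s.
Total Δv = 4516 + 2657 = 7173 m/s.

Δv ≈ 7170 m/s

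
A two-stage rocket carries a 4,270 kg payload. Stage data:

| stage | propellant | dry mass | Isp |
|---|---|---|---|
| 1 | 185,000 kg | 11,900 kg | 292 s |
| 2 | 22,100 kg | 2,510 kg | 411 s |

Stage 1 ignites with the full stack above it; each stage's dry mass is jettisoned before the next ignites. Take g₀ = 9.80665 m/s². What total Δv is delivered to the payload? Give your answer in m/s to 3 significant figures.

Δv ≈ 10700 m/s

Ignition mass of stage 1 = 185,000+11,900 + 22,100+2,510 + 4,270 = 225,780 kg.
Stage 1: m₀ = 225,780 kg, m_f = 225,780 − 185,000 = 40,780 kg; Δv = 292×9.80665×ln(5.537) = 2863.5×1.7114 ≈ 4901 m/s.
Stage 2: m₀ = 28,880 kg, m_f = 28,880 − 22,100 = 6,780 kg; Δv = 411×9.80665×ln(4.26) = 4030.5×1.4492 ≈ 5841 m/s.
Total Δv = 4901 + 5841 = 10742 m/s.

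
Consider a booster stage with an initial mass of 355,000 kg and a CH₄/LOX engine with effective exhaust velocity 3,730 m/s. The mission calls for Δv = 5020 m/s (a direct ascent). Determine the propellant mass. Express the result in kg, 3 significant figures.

m₀/m_f = exp(Δv / v_e) = exp(5020 / 3730.0) = exp(1.3458) = 3.8414.
m_f = 355,000 / 3.8414 = 92,414.2 kg, so propellant = m₀ − m_f = 355,000 − 92,414.2 = 262,585.8 kg.

propellant mass ≈ 263000 kg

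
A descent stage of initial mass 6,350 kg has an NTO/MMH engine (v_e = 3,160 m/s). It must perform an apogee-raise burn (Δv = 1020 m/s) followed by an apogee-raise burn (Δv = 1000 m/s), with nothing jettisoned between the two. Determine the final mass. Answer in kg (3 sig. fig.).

final mass ≈ 3350 kg

After the first burn: m = 6350 × exp(−1020/3160.0) = 6350 × 0.72413 = 4,598.23 kg.
After the second burn: m = 4,598.23 × exp(−1000/3160.0) = 4,598.23 × 0.72873 = 3,350.87 kg.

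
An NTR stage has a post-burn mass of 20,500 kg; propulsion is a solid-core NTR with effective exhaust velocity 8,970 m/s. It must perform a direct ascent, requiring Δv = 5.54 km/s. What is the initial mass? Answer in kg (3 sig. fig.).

initial mass ≈ 38000 kg

Rocket equation: m₀/m_f = exp(Δv / v_e) = exp(5540 / 8970.0) = exp(0.6176) = 1.8545.
m₀ = m_f × 1.8545 = 20,500 × 1.8545 = 38,017.3 kg.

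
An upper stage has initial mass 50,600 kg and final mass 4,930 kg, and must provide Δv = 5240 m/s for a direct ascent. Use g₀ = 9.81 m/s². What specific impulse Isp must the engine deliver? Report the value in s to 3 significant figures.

ln(m₀/m_f) = ln(50600/4930) = ln(10.26) = 2.3286.
From the ideal rocket equation, v_e = Δv / ln(m₀/m_f) = 5240 / 2.3286 = 2250.3 m/s.
Isp = v_e / g₀ = 2250.3 / 9.81 = 229.4 s.

Isp ≈ 229 s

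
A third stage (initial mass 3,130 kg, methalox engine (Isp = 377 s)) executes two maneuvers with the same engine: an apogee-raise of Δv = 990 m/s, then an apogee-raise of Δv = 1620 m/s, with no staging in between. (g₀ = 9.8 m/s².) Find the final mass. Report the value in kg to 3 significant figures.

v_e = Isp · g₀ = 377 × 9.8 = 3694.6 m/s.
After the first burn: m = 3130 × exp(−990/3694.6) = 3130 × 0.76494 = 2,394.26 kg.
After the second burn: m = 2,394.26 × exp(−1620/3694.6) = 2,394.26 × 0.64502 = 1,544.35 kg.

final mass ≈ 1540 kg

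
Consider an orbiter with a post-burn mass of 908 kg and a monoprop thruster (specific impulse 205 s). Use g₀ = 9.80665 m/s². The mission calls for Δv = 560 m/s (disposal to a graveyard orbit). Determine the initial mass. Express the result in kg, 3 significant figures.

initial mass ≈ 1200 kg

v_e = Isp · g₀ = 205 × 9.80665 = 2010.4 m/s.
m₀/m_f = exp(Δv / v_e) = exp(560 / 2010.4) = exp(0.2786) = 1.3212.
m₀ = m_f × 1.3212 = 908 × 1.3212 = 1,199.65 kg.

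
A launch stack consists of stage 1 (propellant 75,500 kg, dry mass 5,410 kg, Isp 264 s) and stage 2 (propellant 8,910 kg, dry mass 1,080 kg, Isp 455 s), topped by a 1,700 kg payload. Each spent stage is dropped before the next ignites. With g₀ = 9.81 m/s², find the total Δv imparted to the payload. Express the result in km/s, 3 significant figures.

Δv ≈ 10.8 km/s

Ignition mass of stage 1 = 75,500+5,410 + 8,910+1,080 + 1,700 = 92,600 kg.
Stage 1: m₀ = 92,600 kg, m_f = 92,600 − 75,500 = 17,100 kg; Δv = 264×9.81×ln(5.415) = 2589.8×1.6892 ≈ 4375 m/s.
Stage 2: m₀ = 11,690 kg, m_f = 11,690 − 8,910 = 2,780 kg; Δv = 455×9.81×ln(4.205) = 4463.6×1.4363 ≈ 6411 m/s.
Total Δv = 4375 + 6411 = 10786 m/s.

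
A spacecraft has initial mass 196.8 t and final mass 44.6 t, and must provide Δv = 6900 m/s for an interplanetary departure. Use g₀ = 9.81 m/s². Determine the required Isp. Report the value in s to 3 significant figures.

Isp ≈ 474 s

ln(m₀/m_f) = ln(196800/44600) = ln(4.413) = 1.4845.
From the ideal rocket equation, v_e = Δv / ln(m₀/m_f) = 6900 / 1.4845 = 4648.2 m/s.
Isp = v_e / g₀ = 4648.2 / 9.81 = 473.8 s.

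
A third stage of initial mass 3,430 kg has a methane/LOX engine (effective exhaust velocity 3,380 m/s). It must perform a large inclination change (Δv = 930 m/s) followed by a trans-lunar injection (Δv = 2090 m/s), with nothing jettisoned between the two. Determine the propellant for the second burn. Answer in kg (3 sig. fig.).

After the first burn: m = 3430 × exp(−930/3380.0) = 3430 × 0.75946 = 2,604.95 kg.
After the second burn: m = 2,604.95 × exp(−2090/3380.0) = 2,604.95 × 0.53884 = 1,403.65 kg.
Second-burn propellant = 2,604.95 − 1,403.65 = 1,201.3 kg.

propellant for the second burn ≈ 1200 kg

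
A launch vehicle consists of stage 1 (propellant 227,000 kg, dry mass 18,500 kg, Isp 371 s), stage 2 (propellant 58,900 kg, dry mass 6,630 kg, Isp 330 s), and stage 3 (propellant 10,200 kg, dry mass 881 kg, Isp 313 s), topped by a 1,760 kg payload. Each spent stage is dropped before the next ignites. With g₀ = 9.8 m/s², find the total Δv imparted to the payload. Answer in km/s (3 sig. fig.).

Δv ≈ 13.7 km/s

Ignition mass of stage 1 = 227,000+18,500 + 58,900+6,630 + 10,200+881 + 1,760 = 323,871 kg.
Stage 1: m₀ = 323,871 kg, m_f = 323,871 − 227,000 = 96,871 kg; Δv = 371×9.8×ln(3.343) = 3635.8×1.2070 ≈ 4388 m/s.
Stage 2: m₀ = 78,371 kg, m_f = 78,371 − 58,900 = 19,471 kg; Δv = 330×9.8×ln(4.025) = 3234.0×1.3925 ≈ 4503 m/s.
Stage 3: m₀ = 12,841 kg, m_f = 12,841 − 10,200 = 2,641 kg; Δv = 313×9.8×ln(4.862) = 3067.4×1.5815 ≈ 4851 m/s.
Total Δv = 4388 + 4503 + 4851 = 13742 m/s.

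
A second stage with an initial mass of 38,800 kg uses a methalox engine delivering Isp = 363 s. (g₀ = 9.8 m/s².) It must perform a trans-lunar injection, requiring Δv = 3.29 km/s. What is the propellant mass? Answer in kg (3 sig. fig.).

v_e = Isp · g₀ = 363 × 9.8 = 3557.4 m/s.
m₀/m_f = exp(Δv / v_e) = exp(3290 / 3557.4) = exp(0.9248) = 2.5214.
m_f = 38,800 / 2.5214 = 15,388.3 kg, so propellant = m₀ − m_f = 38,800 − 15,388.3 = 23,411.7 kg.

propellant mass ≈ 23400 kg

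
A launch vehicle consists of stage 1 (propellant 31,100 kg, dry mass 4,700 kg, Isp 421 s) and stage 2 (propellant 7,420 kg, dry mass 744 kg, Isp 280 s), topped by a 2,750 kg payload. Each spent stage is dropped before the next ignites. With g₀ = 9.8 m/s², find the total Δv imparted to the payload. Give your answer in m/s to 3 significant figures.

Δv ≈ 7650 m/s

Ignition mass of stage 1 = 31,100+4,700 + 7,420+744 + 2,750 = 46,714 kg.
Stage 1: m₀ = 46,714 kg, m_f = 46,714 − 31,100 = 15,614 kg; Δv = 421×9.8×ln(2.992) = 4125.8×1.0959 ≈ 4521 m/s.
Stage 2: m₀ = 10,914 kg, m_f = 10,914 − 7,420 = 3,494 kg; Δv = 280×9.8×ln(3.124) = 2744.0×1.1390 ≈ 3125 m/s.
Total Δv = 4521 + 3125 = 7646 m/s.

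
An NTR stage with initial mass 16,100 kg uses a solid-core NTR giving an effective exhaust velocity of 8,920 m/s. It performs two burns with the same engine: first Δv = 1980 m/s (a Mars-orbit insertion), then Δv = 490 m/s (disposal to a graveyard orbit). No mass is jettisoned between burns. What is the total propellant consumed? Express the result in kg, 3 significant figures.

After the first burn: m = 16100 × exp(−1980/8920.0) = 16100 × 0.80094 = 12,895.1 kg.
After the second burn: m = 12,895.1 × exp(−490/8920.0) = 12,895.1 × 0.94655 = 12,205.9 kg.
Total propellant = m₀ − m_final = 16100 − 12,205.9 = 3,894.1 kg.

total propellant consumed ≈ 3890 kg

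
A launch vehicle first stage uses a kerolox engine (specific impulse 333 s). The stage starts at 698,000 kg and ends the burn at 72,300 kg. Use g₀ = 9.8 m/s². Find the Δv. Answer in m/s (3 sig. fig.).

v_e = Isp · g₀ = 333 × 9.8 = 3263.4 m/s.
Rocket equation: Δv = v_e · ln(m₀/m_f) = 3263.4 × ln(9.654) = 3263.4 × 2.2674 ≈ 7399.4 m/s.

Δv ≈ 7400 m/s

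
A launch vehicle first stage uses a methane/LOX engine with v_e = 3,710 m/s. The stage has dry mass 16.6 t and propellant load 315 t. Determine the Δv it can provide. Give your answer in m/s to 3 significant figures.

Δv ≈ 11100 m/s

m₀ = m_dry + m_prop = 16.6 + 315 = 331.6 t.
Δv = v_e · ln(m₀/m_f) = 3710.0 × ln(19.98) = 3710.0 × 2.9945 ≈ 11109.7 m/s.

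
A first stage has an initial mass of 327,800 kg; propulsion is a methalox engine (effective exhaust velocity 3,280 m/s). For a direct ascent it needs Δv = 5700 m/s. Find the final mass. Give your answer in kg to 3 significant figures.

Using Δv = v_e ln(m₀/m_f): m₀/m_f = exp(Δv / v_e) = exp(5700 / 3280.0) = exp(1.7378) = 5.6849.
m_f = m₀ / 5.6849 = 327,800 / 5.6849 = 57,661.5 kg.

final mass ≈ 57700 kg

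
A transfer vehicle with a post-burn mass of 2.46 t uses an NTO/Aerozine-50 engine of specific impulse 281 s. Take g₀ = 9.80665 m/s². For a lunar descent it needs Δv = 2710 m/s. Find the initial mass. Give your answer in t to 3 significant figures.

v_e = Isp · g₀ = 281 × 9.80665 = 2755.7 m/s.
Using Δv = v_e ln(m₀/m_f): m₀/m_f = exp(Δv / v_e) = exp(2710 / 2755.7) = exp(0.9834) = 2.6736.
m₀ = m_f × 2.6736 = 2.46 × 2.6736 = 6.57706 t.

initial mass ≈ 6.58 t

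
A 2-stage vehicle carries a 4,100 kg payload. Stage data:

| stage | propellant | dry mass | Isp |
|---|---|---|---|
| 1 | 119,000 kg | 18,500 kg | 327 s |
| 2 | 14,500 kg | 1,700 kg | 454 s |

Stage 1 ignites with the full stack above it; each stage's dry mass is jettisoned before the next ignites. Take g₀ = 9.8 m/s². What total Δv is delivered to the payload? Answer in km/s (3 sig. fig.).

Ignition mass of stage 1 = 119,000+18,500 + 14,500+1,700 + 4,100 = 157,800 kg.
Stage 1: m₀ = 157,800 kg, m_f = 157,800 − 119,000 = 38,800 kg; Δv = 327×9.8×ln(4.067) = 3204.6×1.4029 ≈ 4496 m/s.
Stage 2: m₀ = 20,300 kg, m_f = 20,300 − 14,500 = 5,800 kg; Δv = 454×9.8×ln(3.5) = 4449.2×1.2528 ≈ 5574 m/s.
Total Δv = 4496 + 5574 = 10070 m/s.

Δv ≈ 10.1 km/s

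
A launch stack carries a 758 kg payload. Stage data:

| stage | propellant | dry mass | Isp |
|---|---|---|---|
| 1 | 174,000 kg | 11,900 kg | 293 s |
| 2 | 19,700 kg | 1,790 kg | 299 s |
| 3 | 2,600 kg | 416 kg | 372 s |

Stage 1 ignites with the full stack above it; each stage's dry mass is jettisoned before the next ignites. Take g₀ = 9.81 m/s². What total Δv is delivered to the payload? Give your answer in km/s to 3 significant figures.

Δv ≈ 13.7 km/s

Ignition mass of stage 1 = 174,000+11,900 + 19,700+1,790 + 2,600+416 + 758 = 211,164 kg.
Stage 1: m₀ = 211,164 kg, m_f = 211,164 − 174,000 = 37,164 kg; Δv = 293×9.81×ln(5.682) = 2874.3×1.7373 ≈ 4994 m/s.
Stage 2: m₀ = 25,264 kg, m_f = 25,264 − 19,700 = 5,564 kg; Δv = 299×9.81×ln(4.541) = 2933.2×1.5131 ≈ 4438 m/s.
Stage 3: m₀ = 3,774 kg, m_f = 3,774 − 2,600 = 1,174 kg; Δv = 372×9.81×ln(3.215) = 3649.3×1.1677 ≈ 4261 m/s.
Total Δv = 4994 + 4438 + 4261 = 13693 m/s.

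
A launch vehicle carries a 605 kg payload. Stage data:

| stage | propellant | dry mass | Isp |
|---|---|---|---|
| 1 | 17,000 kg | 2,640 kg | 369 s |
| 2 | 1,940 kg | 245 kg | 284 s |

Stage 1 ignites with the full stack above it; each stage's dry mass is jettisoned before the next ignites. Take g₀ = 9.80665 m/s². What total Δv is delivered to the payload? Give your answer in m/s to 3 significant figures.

Ignition mass of stage 1 = 17,000+2,640 + 1,940+245 + 605 = 22,430 kg.
Stage 1: m₀ = 22,430 kg, m_f = 22,430 − 17,000 = 5,430 kg; Δv = 369×9.80665×ln(4.131) = 3618.7×1.4185 ≈ 5133 m/s.
Stage 2: m₀ = 2,790 kg, m_f = 2,790 − 1,940 = 850 kg; Δv = 284×9.80665×ln(3.282) = 2785.1×1.1886 ≈ 3310 m/s.
Total Δv = 5133 + 3310 = 8443 m/s.

Δv ≈ 8440 m/s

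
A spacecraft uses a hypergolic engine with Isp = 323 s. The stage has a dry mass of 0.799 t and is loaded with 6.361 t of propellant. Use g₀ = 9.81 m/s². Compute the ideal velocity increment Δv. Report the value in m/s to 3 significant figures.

v_e = Isp · g₀ = 323 × 9.81 = 3168.6 m/s.
m₀ = m_dry + m_prop = 0.799 + 6.361 = 7.16 t.
Δv = v_e · ln(m₀/m_f) = 3168.6 × ln(8.961) = 3168.6 × 2.1929 ≈ 6948.5 m/s.

Δv ≈ 6950 m/s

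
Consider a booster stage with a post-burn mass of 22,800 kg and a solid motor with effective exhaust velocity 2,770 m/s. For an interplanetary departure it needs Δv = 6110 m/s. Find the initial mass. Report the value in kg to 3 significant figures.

m₀/m_f = exp(Δv / v_e) = exp(6110 / 2770.0) = exp(2.2058) = 9.0773.
m₀ = m_f × 9.0773 = 22,800 × 9.0773 = 206,962 kg.

initial mass ≈ 207000 kg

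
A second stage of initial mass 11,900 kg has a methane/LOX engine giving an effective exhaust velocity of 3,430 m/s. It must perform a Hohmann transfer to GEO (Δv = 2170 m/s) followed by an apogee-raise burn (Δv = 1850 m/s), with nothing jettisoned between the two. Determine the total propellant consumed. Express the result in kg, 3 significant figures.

After the first burn: m = 11900 × exp(−2170/3430.0) = 11900 × 0.53118 = 6,321.04 kg.
After the second burn: m = 6,321.04 × exp(−1850/3430.0) = 6,321.04 × 0.58312 = 3,685.92 kg.
Total propellant = m₀ − m_final = 11900 − 3,685.92 = 8,214.08 kg.

total propellant consumed ≈ 8210 kg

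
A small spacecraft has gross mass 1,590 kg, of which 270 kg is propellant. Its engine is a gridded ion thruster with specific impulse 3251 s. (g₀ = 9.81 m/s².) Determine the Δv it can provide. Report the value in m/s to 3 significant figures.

v_e = Isp · g₀ = 3251 × 9.81 = 31892.3 m/s.
m_f = m₀ − m_prop = 1,590 − 270 = 1,320 kg.
Using Δv = v_e ln(m₀/m_f): Δv = v_e · ln(m₀/m_f) = 31892.3 × ln(1.205) = 31892.3 × 0.1861 ≈ 5935.2 m/s.

Δv ≈ 5940 m/s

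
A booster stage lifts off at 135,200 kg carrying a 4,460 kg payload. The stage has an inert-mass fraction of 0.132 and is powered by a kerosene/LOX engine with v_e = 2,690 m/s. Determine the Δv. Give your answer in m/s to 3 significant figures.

Δv ≈ 4920 m/s

Stage wet mass = m₀ − payload = 135,200 − 4,460 = 130,740 kg.
Stage dry mass = ε × stage wet mass = 0.132 × 130,740 = 17,257.7 kg.
Burnout mass m_f = stage dry + payload = 17,257.7 + 4,460 = 21,717.7 kg.
Using Δv = v_e ln(m₀/m_f): Δv = v_e · ln(135,200/21,717.7) = 2690.0 × ln(6.225) = 2690.0 × 1.8286 ≈ 4919 m/s.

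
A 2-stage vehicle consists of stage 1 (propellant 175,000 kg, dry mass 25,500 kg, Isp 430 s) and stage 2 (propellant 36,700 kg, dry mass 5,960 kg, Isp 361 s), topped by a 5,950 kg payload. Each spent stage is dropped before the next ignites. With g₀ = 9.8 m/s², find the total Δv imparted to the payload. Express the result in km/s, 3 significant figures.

Ignition mass of stage 1 = 175,000+25,500 + 36,700+5,960 + 5,950 = 249,110 kg.
Stage 1: m₀ = 249,110 kg, m_f = 249,110 − 175,000 = 74,110 kg; Δv = 430×9.8×ln(3.361) = 4214.0×1.2123 ≈ 5109 m/s.
Stage 2: m₀ = 48,610 kg, m_f = 48,610 − 36,700 = 11,910 kg; Δv = 361×9.8×ln(4.081) = 3537.8×1.4065 ≈ 4976 m/s.
Total Δv = 5109 + 4976 = 10085 m/s.

Δv ≈ 10.1 km/s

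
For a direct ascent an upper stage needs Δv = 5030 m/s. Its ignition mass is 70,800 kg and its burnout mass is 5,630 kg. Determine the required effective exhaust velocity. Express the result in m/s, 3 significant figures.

ln(m₀/m_f) = ln(70800/5630) = ln(12.58) = 2.5317.
By the Tsiolkovsky rocket equation, v_e = Δv / ln(m₀/m_f) = 5030 / 2.5317 = 1986.8 m/s.

v_e ≈ 1990 m/s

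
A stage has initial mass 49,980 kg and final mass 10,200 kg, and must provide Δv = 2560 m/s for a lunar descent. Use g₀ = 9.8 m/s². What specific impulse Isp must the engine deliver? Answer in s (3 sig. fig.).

ln(m₀/m_f) = ln(49980/10200) = ln(4.9) = 1.5892.
v_e = Δv / ln(m₀/m_f) = 2560 / 1.5892 = 1610.8 m/s.
Isp = v_e / g₀ = 1610.8 / 9.8 = 164.4 s.

Isp ≈ 164 s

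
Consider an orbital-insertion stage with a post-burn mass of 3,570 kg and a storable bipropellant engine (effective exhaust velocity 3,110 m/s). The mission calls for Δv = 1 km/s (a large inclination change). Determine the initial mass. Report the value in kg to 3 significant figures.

m₀/m_f = exp(Δv / v_e) = exp(1000 / 3110.0) = exp(0.3215) = 1.3793.
m₀ = m_f × 1.3793 = 3,570 × 1.3793 = 4,924.1 kg.

initial mass ≈ 4920 kg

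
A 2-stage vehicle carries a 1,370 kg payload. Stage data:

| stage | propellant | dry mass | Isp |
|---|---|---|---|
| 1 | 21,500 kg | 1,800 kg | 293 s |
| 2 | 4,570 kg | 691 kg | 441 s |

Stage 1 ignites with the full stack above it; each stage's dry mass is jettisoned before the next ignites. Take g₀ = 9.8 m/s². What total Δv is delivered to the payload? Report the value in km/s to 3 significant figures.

Ignition mass of stage 1 = 21,500+1,800 + 4,570+691 + 1,370 = 29,931 kg.
Stage 1: m₀ = 29,931 kg, m_f = 29,931 − 21,500 = 8,431 kg; Δv = 293×9.8×ln(3.55) = 2871.4×1.2670 ≈ 3638 m/s.
Stage 2: m₀ = 6,631 kg, m_f = 6,631 − 4,570 = 2,061 kg; Δv = 441×9.8×ln(3.217) = 4321.8×1.1686 ≈ 5050 m/s.
Total Δv = 3638 + 5050 = 8688 m/s.

Δv ≈ 8.69 km/s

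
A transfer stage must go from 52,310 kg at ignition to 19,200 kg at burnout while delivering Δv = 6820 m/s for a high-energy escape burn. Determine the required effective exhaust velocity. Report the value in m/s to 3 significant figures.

v_e ≈ 6800 m/s

ln(m₀/m_f) = ln(52310/19200) = ln(2.724) = 1.0023.
v_e = Δv / ln(m₀/m_f) = 6820 / 1.0023 = 6804.5 m/s.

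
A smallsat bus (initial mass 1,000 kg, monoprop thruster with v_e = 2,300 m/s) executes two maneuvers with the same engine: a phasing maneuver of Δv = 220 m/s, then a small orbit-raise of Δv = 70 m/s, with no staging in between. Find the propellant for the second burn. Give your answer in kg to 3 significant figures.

After the first burn: m = 1000 × exp(−220/2300.0) = 1000 × 0.90878 = 908.78 kg.
After the second burn: m = 908.78 × exp(−70/2300.0) = 908.78 × 0.97002 = 881.535 kg.
Second-burn propellant = 908.78 − 881.535 = 27.245 kg.

propellant for the second burn ≈ 27.2 kg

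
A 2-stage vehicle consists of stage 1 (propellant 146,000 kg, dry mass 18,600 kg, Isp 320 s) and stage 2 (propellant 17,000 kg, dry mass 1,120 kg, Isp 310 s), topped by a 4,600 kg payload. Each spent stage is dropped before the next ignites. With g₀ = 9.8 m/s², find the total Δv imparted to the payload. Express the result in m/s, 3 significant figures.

Ignition mass of stage 1 = 146,000+18,600 + 17,000+1,120 + 4,600 = 187,320 kg.
Stage 1: m₀ = 187,320 kg, m_f = 187,320 − 146,000 = 41,320 kg; Δv = 320×9.8×ln(4.533) = 3136.0×1.5115 ≈ 4740 m/s.
Stage 2: m₀ = 22,720 kg, m_f = 22,720 − 17,000 = 5,720 kg; Δv = 310×9.8×ln(3.972) = 3038.0×1.3793 ≈ 4190 m/s.
Total Δv = 4740 + 4190 = 8930 m/s.

Δv ≈ 8930 m/s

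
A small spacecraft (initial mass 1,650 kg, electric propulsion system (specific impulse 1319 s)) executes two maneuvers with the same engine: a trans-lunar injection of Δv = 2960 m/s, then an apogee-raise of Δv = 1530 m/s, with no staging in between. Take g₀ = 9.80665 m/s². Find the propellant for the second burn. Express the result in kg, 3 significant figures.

propellant for the second burn ≈ 146 kg

v_e = Isp · g₀ = 1319 × 9.80665 = 12935.0 m/s.
After the first burn: m = 1650 × exp(−2960/12935.0) = 1650 × 0.79546 = 1,312.51 kg.
After the second burn: m = 1,312.51 × exp(−1530/12935.0) = 1,312.51 × 0.88844 = 1,166.09 kg.
Second-burn propellant = 1,312.51 − 1,166.09 = 146.42 kg.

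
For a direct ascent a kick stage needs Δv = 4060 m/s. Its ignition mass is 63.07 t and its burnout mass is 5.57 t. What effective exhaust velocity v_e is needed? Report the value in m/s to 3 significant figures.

ln(m₀/m_f) = ln(63070/5570) = ln(11.32) = 2.4269.
v_e = Δv / ln(m₀/m_f) = 4060 / 2.4269 = 1673.0 m/s.

v_e ≈ 1670 m/s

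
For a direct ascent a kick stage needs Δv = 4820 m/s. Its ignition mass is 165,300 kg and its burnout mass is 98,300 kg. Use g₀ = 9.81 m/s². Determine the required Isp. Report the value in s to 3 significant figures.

Isp ≈ 945 s

ln(m₀/m_f) = ln(165300/98300) = ln(1.682) = 0.5197.
By the Tsiolkovsky rocket equation, v_e = Δv / ln(m₀/m_f) = 4820 / 0.5197 = 9273.9 m/s.
Isp = v_e / g₀ = 9273.9 / 9.81 = 945.4 s.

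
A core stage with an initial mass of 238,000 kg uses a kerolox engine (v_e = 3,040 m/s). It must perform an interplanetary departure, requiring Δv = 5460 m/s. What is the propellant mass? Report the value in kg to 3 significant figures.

propellant mass ≈ 199000 kg

By the Tsiolkovsky rocket equation, m₀/m_f = exp(Δv / v_e) = exp(5460 / 3040.0) = exp(1.7961) = 6.0258.
m_f = 238,000 / 6.0258 = 39,496.8 kg, so propellant = m₀ − m_f = 238,000 − 39,496.8 = 198,503.2 kg.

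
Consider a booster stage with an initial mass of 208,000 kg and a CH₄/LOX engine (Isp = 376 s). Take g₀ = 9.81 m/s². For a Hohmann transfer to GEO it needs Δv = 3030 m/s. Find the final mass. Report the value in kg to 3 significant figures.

final mass ≈ 91500 kg

v_e = Isp · g₀ = 376 × 9.81 = 3688.6 m/s.
m₀/m_f = exp(Δv / v_e) = exp(3030 / 3688.6) = exp(0.8215) = 2.2738.
m_f = m₀ / 2.2738 = 208,000 / 2.2738 = 91,476.8 kg.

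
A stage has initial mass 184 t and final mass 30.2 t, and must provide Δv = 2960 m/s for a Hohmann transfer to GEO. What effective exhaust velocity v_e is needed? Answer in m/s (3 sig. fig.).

ln(m₀/m_f) = ln(184000/30200) = ln(6.093) = 1.8071.
v_e = Δv / ln(m₀/m_f) = 2960 / 1.8071 = 1638.0 m/s.

v_e ≈ 1640 m/s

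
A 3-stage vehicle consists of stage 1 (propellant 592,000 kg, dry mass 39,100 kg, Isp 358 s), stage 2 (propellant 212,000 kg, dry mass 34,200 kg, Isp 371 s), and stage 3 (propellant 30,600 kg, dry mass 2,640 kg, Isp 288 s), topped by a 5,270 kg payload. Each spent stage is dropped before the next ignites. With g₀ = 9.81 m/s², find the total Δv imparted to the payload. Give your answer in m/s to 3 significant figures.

Δv ≈ 13100 m/s

Ignition mass of stage 1 = 592,000+39,100 + 212,000+34,200 + 30,600+2,640 + 5,270 = 915,810 kg.
Stage 1: m₀ = 915,810 kg, m_f = 915,810 − 592,000 = 323,810 kg; Δv = 358×9.81×ln(2.828) = 3512.0×1.0397 ≈ 3651 m/s.
Stage 2: m₀ = 284,710 kg, m_f = 284,710 − 212,000 = 72,710 kg; Δv = 371×9.81×ln(3.916) = 3639.5×1.3650 ≈ 4968 m/s.
Stage 3: m₀ = 38,510 kg, m_f = 38,510 − 30,600 = 7,910 kg; Δv = 288×9.81×ln(4.869) = 2825.3×1.5828 ≈ 4472 m/s.
Total Δv = 3651 + 4968 + 4472 = 13091 m/s.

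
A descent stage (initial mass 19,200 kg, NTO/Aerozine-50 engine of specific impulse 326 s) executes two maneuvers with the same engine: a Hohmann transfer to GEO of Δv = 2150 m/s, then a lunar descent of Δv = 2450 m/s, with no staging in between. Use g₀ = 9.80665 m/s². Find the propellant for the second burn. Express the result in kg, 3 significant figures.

propellant for the second burn ≈ 5250 kg

v_e = Isp · g₀ = 326 × 9.80665 = 3197.0 m/s.
After the first burn: m = 19200 × exp(−2150/3197.0) = 19200 × 0.51042 = 9,800.06 kg.
After the second burn: m = 9,800.06 × exp(−2450/3197.0) = 9,800.06 × 0.46471 = 4,554.19 kg.
Second-burn propellant = 9,800.06 − 4,554.19 = 5,245.87 kg.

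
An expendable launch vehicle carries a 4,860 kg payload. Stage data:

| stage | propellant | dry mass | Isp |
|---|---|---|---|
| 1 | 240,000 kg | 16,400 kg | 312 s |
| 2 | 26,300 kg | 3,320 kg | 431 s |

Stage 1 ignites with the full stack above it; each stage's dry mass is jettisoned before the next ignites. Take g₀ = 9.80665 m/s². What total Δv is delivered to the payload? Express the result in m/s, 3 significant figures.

Δv ≈ 11400 m/s

Ignition mass of stage 1 = 240,000+16,400 + 26,300+3,320 + 4,860 = 290,880 kg.
Stage 1: m₀ = 290,880 kg, m_f = 290,880 − 240,000 = 50,880 kg; Δv = 312×9.80665×ln(5.717) = 3059.7×1.7434 ≈ 5334 m/s.
Stage 2: m₀ = 34,480 kg, m_f = 34,480 − 26,300 = 8,180 kg; Δv = 431×9.80665×ln(4.215) = 4226.7×1.4387 ≈ 6081 m/s.
Total Δv = 5334 + 6081 = 11415 m/s.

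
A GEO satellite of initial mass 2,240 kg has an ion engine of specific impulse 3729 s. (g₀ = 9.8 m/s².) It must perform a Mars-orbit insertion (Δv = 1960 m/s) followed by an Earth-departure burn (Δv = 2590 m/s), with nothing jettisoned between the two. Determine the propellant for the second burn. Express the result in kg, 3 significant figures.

propellant for the second burn ≈ 145 kg

v_e = Isp · g₀ = 3729 × 9.8 = 36544.2 m/s.
After the first burn: m = 2240 × exp(−1960/36544.2) = 2240 × 0.94778 = 2,123.03 kg.
After the second burn: m = 2,123.03 × exp(−2590/36544.2) = 2,123.03 × 0.93158 = 1,977.77 kg.
Second-burn propellant = 2,123.03 − 1,977.77 = 145.26 kg.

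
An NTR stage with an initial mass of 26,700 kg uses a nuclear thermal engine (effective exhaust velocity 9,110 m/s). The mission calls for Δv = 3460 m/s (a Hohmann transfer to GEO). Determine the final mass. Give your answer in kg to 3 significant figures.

m₀/m_f = exp(Δv / v_e) = exp(3460 / 9110.0) = exp(0.3798) = 1.4620.
m_f = m₀ / 1.4620 = 26,700 / 1.4620 = 18,262.7 kg.

final mass ≈ 18300 kg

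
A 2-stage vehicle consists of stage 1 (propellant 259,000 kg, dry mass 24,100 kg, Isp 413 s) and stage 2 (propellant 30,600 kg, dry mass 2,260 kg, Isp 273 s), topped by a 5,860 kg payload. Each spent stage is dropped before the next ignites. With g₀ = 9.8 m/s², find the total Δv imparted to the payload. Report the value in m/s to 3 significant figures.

Ignition mass of stage 1 = 259,000+24,100 + 30,600+2,260 + 5,860 = 321,820 kg.
Stage 1: m₀ = 321,820 kg, m_f = 321,820 − 259,000 = 62,820 kg; Δv = 413×9.8×ln(5.123) = 4047.4×1.6337 ≈ 6612 m/s.
Stage 2: m₀ = 38,720 kg, m_f = 38,720 − 30,600 = 8,120 kg; Δv = 273×9.8×ln(4.768) = 2675.4×1.5620 ≈ 4179 m/s.
Total Δv = 6612 + 4179 = 10791 m/s.

Δv ≈ 10800 m/s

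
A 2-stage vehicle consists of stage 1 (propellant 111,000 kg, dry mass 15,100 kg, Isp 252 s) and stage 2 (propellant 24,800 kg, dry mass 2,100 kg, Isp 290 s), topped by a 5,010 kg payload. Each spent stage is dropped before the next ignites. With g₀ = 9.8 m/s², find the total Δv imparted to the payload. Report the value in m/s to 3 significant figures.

Ignition mass of stage 1 = 111,000+15,100 + 24,800+2,100 + 5,010 = 158,010 kg.
Stage 1: m₀ = 158,010 kg, m_f = 158,010 − 111,000 = 47,010 kg; Δv = 252×9.8×ln(3.361) = 2469.6×1.2123 ≈ 2994 m/s.
Stage 2: m₀ = 31,910 kg, m_f = 31,910 − 24,800 = 7,110 kg; Δv = 290×9.8×ln(4.488) = 2842.0×1.5014 ≈ 4267 m/s.
Total Δv = 2994 + 4267 = 7261 m/s.

Δv ≈ 7260 m/s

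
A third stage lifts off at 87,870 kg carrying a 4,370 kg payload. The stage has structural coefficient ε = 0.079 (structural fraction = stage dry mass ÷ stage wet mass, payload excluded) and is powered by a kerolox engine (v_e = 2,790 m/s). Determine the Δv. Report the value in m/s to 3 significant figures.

Δv ≈ 5810 m/s

Stage wet mass = m₀ − payload = 87,870 − 4,370 = 83,500 kg.
Stage dry mass = ε × stage wet mass = 0.079 × 83,500 = 6,596.5 kg.
Burnout mass m_f = stage dry + payload = 6,596.5 + 4,370 = 10,966.5 kg.
By the Tsiolkovsky rocket equation, Δv = v_e · ln(87,870/10,966.5) = 2790.0 × ln(8.013) = 2790.0 × 2.0810 ≈ 5806 m/s.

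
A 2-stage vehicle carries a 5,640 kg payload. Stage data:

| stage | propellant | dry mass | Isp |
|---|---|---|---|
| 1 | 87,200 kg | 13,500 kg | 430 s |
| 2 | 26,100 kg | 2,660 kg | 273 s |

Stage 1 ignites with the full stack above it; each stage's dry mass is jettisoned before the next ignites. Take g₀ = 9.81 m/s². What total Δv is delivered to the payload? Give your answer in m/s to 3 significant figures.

Ignition mass of stage 1 = 87,200+13,500 + 26,100+2,660 + 5,640 = 135,100 kg.
Stage 1: m₀ = 135,100 kg, m_f = 135,100 − 87,200 = 47,900 kg; Δv = 430×9.81×ln(2.82) = 4218.3×1.0369 ≈ 4374 m/s.
Stage 2: m₀ = 34,400 kg, m_f = 34,400 − 26,100 = 8,300 kg; Δv = 273×9.81×ln(4.145) = 2678.1×1.4218 ≈ 3808 m/s.
Total Δv = 4374 + 3808 = 8182 m/s.

Δv ≈ 8180 m/s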